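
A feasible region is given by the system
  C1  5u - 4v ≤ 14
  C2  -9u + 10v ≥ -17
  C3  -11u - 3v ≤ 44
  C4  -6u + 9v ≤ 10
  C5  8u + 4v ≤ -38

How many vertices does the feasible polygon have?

Intersecting each pair of boundary lines and keeping only the points that satisfy every inequality leaves:
  (-389/137, -583/137)
  (-78/29, -239/58)
  (-31/10, -33/10)

3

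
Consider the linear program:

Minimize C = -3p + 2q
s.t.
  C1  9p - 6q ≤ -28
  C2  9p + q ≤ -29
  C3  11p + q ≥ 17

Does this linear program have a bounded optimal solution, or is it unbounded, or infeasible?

The boundaries 9p - 6q = -28 and 9p + q = -29 meet at (-202/63, -1/7), but that point violates 11p + q ≥ 17. Every candidate vertex is excluded by some other constraint, so the feasible region is empty.

infeasible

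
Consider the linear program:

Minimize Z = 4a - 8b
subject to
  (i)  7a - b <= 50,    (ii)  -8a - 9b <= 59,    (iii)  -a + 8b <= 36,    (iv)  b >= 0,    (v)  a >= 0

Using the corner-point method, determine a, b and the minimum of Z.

The binding constraints are -a + 8b = 36 and a = 0.
Solving simultaneously gives a = 0, b = 9/2.

a = 0, b = 9/2, minimum Z = -36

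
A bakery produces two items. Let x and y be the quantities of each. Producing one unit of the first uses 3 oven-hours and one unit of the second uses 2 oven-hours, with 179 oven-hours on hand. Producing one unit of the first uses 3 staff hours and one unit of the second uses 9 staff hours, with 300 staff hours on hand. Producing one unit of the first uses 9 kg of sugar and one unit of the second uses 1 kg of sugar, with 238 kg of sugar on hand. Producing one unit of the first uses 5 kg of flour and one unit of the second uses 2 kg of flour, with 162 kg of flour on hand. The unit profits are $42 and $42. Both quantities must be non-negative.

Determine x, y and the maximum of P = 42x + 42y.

Vertices and P = 42x + 42y:
  (0, 0) → P = 0
  (0, 100/3) → P = 1400
  (238/9, 0) → P = 3332/3
  (22, 26) → P = 2016
  (314/13, 268/13) → P = 24444/13

The optimum lies where 3x + 9y = 300 and 5x + 2y = 162.
Solving simultaneously gives x = 22, y = 26.

x = 22, y = 26, maximum P = 2016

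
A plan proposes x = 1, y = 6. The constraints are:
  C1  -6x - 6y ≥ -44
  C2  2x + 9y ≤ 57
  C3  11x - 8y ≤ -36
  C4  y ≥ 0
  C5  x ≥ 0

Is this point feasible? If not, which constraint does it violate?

C1: -42 ≥ -44 ✓
C2: 56 ≤ 57 ✓
C3: -37 ≤ -36 ✓
C4: 6 ≥ 0 ✓
C5: 1 ≥ 0 ✓

feasible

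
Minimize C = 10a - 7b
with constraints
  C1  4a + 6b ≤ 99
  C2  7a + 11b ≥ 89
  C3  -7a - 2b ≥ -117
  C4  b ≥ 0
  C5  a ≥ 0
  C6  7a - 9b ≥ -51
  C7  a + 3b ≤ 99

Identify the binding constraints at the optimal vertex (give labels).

C2 and C6

Extreme points and C = 10a - 7b:
  (252/17, 225/34) → C = 3465/34
  (15/2, 23/2) → C = -11/2
  (89/7, 0) → C = 890/7
  (12/7, 7) → C = -223/7
  (117/7, 0) → C = 1170/7

The minimum is at (12/7, 7). Substituting into each constraint, equality holds for C2 and C6; the remaining constraints have slack.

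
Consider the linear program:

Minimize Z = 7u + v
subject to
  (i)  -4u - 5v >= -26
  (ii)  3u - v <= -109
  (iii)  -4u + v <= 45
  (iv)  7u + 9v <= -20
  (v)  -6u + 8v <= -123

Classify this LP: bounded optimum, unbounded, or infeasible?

infeasible

The boundaries -4u - 5v = -26 and 7u + 9v = -20 meet at (334, -262), but that point violates 3u - v ≤ -109. Every candidate vertex is excluded by some other constraint, so the feasible region is empty.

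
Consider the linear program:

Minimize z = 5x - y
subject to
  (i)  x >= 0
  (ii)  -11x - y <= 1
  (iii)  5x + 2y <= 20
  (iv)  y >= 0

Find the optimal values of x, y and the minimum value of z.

x = 0, y = 10, minimum z = -10

Feasible corners and z = 5x - y:
  (0, 10) → z = -10
  (0, 0) → z = 0
  (4, 0) → z = 20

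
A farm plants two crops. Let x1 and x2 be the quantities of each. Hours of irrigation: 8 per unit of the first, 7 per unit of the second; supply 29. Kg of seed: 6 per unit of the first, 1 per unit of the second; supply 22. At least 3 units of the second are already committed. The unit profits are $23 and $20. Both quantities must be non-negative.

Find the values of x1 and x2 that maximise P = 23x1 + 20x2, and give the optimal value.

The optimum lies where 8x1 + 7x2 = 29 and x2 = 3.
Solving simultaneously gives x1 = 1, x2 = 3.

x1 = 1, x2 = 3, maximum P = 83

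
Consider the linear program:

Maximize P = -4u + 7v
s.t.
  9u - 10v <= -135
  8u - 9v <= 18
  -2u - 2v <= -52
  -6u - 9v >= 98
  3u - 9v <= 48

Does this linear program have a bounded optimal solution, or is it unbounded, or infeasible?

The boundaries 9u - 10v = -135 and -2u - 2v = -52 meet at (125/19, 369/19), but that point violates -6u - 9v ≥ 98. Every candidate vertex is excluded by some other constraint, so the feasible region is empty.

infeasible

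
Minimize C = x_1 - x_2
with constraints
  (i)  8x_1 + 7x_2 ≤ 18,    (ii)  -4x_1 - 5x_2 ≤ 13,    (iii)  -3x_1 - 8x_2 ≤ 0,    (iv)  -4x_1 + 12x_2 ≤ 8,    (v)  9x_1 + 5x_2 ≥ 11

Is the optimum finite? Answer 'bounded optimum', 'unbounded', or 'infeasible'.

Vertices and C = x_1 - x_2:
  (144/43, -54/43) → C = 198/43
  (40/31, 34/31) → C = 6/31
  (88/57, -11/19) → C = 121/57
  (23/32, 29/32) → C = -3/16
The feasible region has finitely many vertices and no improving ray; the minimum is -3/16 at (23/32, 29/32).

bounded optimum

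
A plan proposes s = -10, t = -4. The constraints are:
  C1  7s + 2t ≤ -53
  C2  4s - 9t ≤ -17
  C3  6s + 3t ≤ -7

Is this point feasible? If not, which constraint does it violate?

Constraint C2: 4s - 9t = -4, which is not ≤ -17. All other constraints are satisfied.

not feasible — violates C2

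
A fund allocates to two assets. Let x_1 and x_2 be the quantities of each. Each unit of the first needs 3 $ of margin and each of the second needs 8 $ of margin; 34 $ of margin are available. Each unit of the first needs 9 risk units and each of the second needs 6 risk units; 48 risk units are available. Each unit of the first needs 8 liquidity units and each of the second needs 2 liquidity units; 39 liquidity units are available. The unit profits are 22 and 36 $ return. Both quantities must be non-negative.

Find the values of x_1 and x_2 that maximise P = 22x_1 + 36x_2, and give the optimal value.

x_1 = 10/3, x_2 = 3, maximum P = 544/3

Extreme points and P = 22x_1 + 36x_2:
  (0, 0) → P = 0
  (0, 17/4) → P = 153
  (39/8, 0) → P = 429/4
  (10/3, 3) → P = 544/3
  (23/5, 11/10) → P = 704/5

The binding constraints are 3x_1 + 8x_2 = 34 and 9x_1 + 6x_2 = 48.
Solving simultaneously gives x_1 = 10/3, x_2 = 3.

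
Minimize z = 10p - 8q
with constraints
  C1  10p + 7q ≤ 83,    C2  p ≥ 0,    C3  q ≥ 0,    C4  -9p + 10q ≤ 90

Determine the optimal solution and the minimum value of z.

The binding constraints are p = 0 and -9p + 10q = 90.
Solving simultaneously gives p = 0, q = 9.

p = 0, q = 9, minimum z = -72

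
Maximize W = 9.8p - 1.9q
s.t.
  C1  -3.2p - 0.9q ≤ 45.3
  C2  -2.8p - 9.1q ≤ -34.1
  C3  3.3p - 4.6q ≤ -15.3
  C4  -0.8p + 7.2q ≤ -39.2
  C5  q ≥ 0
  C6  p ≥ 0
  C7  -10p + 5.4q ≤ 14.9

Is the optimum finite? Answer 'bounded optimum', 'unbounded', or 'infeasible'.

infeasible

The boundaries 3.3p - 4.6q = -15.3 and -10p + 5.4q = 14.9 meet at (704/1409, 10383/2818), but that point violates -0.8p + 7.2q ≤ -39.2. Every candidate vertex is excluded by some other constraint, so the feasible region is empty.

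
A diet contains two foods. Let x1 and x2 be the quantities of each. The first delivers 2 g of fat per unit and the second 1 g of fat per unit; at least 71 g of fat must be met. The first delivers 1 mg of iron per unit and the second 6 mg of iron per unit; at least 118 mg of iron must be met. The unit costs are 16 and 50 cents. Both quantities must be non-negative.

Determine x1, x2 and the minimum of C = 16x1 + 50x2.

x1 = 28, x2 = 15, minimum C = 1198

The feasible region is unbounded (it extends along (0, 1), (1, 0)), but C strictly increases along every unbounded feasible direction, so there is no improving ray and the minimum is attained at a vertex.

The optimum lies where 2x1 + x2 = 71 and x1 + 6x2 = 118.
Solving simultaneously gives x1 = 28, x2 = 15.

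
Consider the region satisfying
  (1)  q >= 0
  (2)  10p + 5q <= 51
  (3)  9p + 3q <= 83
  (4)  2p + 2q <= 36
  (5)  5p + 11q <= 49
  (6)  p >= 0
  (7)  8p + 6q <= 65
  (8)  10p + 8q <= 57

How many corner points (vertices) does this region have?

5

Intersecting each pair of boundary lines and keeping only the points that satisfy every inequality leaves:
  (51/10, 0)
  (0, 0)
  (41/10, 2)
  (0, 49/11)
  (47/14, 41/14)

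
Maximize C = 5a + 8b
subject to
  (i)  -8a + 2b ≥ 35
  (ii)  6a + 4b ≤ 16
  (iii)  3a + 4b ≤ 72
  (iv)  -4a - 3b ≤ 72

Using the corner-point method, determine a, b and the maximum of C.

Feasible corners and C = 5a + 8b:
  (-27/11, 169/22) → C = 541/11
  (-249/32, -109/8) → C = -4733/32
  (-56/3, 32) → C = 488/3
  (-72, 72) → C = 216

At the optimal vertex, 3a + 4b = 72 and -4a - 3b = 72.
Solving simultaneously gives a = -72, b = 72.

a = -72, b = 72, maximum C = 216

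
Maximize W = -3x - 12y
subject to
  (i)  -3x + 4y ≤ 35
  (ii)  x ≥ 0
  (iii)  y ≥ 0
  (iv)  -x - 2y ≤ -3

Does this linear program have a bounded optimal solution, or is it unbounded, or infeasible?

Extreme points and W = -3x - 12y:
  (0, 35/4) → W = -105
  (0, 3/2) → W = -18
  (3, 0) → W = -9
The feasible region has finitely many vertices and no improving ray; the maximum is -9 at (3, 0).

bounded optimum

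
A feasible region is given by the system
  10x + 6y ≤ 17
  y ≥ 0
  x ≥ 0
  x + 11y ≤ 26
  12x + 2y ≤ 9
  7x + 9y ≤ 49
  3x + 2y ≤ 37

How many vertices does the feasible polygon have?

Of the 21 pairwise boundary intersections, those satisfying every inequality are:
  (31/104, 243/104)
  (5/13, 57/26)
  (0, 0)
  (3/4, 0)
  (0, 26/11)

5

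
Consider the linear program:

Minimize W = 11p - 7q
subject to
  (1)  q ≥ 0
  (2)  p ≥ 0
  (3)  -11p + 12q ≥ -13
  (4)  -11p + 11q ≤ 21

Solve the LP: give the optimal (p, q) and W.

p = 0, q = 21/11, minimum W = -147/11

Feasible corners and W = 11p - 7q:
  (0, 0) → W = 0
  (13/11, 0) → W = 13
  (0, 21/11) → W = -147/11
The feasible region is unbounded (it extends along (12, 11), (1, 1)), but W strictly increases along every unbounded feasible direction, so there is no improving ray and the minimum is attained at a vertex.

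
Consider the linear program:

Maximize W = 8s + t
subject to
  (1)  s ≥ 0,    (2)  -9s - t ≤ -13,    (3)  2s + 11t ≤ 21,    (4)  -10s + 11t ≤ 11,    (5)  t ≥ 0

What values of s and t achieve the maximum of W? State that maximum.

Extreme points and W = 8s + t:
  (122/97, 163/97) → W = 1139/97
  (13/9, 0) → W = 104/9
  (21/2, 0) → W = 84

At the optimal vertex, 2s + 11t = 21 and t = 0.
Solving simultaneously gives s = 21/2, t = 0.

s = 21/2, t = 0, maximum W = 84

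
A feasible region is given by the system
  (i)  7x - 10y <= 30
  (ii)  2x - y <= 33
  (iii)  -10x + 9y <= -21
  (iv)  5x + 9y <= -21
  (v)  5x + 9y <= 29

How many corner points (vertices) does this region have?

3

Of the 9 pairwise boundary intersections, those satisfying every inequality are:
  (-60/37, -153/37)
  (60/113, -297/113)
  (0, -7/3)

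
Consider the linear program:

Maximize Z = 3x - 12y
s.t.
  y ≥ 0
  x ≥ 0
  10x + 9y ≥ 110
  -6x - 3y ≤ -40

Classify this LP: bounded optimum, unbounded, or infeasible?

From the feasible point (11, 0), moving in the direction (1, 0) keeps every constraint satisfied while Z increases without bound.

unbounded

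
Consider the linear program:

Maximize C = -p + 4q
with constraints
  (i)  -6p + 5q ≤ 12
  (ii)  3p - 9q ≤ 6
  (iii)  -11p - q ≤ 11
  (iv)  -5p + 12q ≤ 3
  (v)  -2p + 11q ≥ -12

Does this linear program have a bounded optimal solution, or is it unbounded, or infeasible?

unbounded

From the feasible point (-31/34, -33/34), moving in the direction (9, 3) keeps every constraint satisfied while C increases without bound.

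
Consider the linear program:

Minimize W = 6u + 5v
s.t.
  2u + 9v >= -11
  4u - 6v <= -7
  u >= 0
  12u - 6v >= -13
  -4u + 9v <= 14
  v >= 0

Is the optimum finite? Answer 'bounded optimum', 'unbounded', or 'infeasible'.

bounded optimum

Vertices and W = 6u + 5v:
  (0, 7/6) → W = 35/6
  (7/4, 7/3) → W = 133/6
  (0, 14/9) → W = 70/9
The feasible region has finitely many vertices and no improving ray; the minimum is 35/6 at (0, 7/6).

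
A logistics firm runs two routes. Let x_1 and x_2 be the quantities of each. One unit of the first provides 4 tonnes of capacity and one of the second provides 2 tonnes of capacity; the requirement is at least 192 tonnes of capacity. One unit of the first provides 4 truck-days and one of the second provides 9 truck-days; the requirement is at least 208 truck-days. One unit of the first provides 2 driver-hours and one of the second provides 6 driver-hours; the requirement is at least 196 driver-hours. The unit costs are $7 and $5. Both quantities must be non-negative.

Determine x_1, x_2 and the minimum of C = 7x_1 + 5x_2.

x_1 = 38, x_2 = 20, minimum C = 366

The feasible region is unbounded (it extends along (0, 1), (1, 0)), but C strictly increases along every unbounded feasible direction, so there is no improving ray and the minimum is attained at a vertex.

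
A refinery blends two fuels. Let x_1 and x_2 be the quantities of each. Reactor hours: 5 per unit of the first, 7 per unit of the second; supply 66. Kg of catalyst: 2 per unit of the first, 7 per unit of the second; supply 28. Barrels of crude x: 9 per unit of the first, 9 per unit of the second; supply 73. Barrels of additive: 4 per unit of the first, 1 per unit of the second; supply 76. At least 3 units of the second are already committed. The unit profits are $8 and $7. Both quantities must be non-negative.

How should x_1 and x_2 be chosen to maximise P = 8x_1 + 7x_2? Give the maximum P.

Extreme points and P = 8x_1 + 7x_2:
  (0, 4) → P = 28
  (0, 3) → P = 21
  (7/2, 3) → P = 49

x_1 = 7/2, x_2 = 3, maximum P = 49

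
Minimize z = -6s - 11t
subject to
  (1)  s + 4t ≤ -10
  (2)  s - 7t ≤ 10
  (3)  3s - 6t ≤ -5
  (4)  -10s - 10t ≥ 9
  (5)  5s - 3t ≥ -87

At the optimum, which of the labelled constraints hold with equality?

Vertices and z = -6s - 11t:
  (-40/9, -25/18) → z = 755/18
  (-378/23, 37/23) → z = 1861/23
  (-19/3, -7/3) → z = 191/3
  (-639/32, -137/32) → z = 5341/32

The minimum is at (-40/9, -25/18). Substituting into each constraint, equality holds for (1) and (3); the remaining constraints have slack.

(1) and (3)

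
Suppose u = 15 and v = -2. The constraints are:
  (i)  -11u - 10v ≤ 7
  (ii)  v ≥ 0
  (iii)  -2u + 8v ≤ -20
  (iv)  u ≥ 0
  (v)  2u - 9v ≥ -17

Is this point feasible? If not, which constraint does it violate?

Constraint (ii): v = -2, which is not ≥ 0. All other constraints are satisfied.

not feasible — violates (ii)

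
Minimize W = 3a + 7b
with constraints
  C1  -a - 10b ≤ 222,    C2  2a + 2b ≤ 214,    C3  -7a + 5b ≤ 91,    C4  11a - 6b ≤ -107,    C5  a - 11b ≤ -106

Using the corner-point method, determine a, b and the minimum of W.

Extreme points and W = 3a + 7b:
  (11/13, 252/13) → W = 1797/13
  (-157/24, 217/24) → W = 131/3
  (-541/115, 1059/115) → W = 1158/23

a = -157/24, b = 217/24, minimum W = 131/3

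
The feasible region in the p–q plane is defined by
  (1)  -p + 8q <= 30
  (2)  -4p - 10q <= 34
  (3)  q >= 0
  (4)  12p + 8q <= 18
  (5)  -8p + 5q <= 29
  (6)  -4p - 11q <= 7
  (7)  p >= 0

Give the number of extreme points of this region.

The feasible vertices (each the meet of two boundaries and inside every other half-plane) are:
  (3/2, 0)
  (0, 0)
  (0, 9/4)

3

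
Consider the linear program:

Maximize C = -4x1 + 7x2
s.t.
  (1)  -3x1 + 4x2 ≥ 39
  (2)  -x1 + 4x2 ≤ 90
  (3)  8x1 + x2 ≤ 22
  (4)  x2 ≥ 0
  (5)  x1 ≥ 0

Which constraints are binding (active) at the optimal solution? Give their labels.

(3) and (5)

Extreme points and C = -4x1 + 7x2:
  (7/5, 54/5) → C = 70
  (0, 39/4) → C = 273/4
  (0, 22) → C = 154

The maximum is at (0, 22). Substituting into each constraint, equality holds for (3) and (5); the remaining constraints have slack.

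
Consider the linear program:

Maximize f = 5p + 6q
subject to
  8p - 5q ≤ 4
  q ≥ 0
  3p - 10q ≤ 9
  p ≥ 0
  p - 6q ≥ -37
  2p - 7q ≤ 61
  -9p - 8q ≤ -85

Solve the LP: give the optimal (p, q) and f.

p = 209/43, q = 300/43, maximum f = 2845/43

Vertices and f = 5p + 6q:
  (209/43, 300/43) → f = 2845/43
  (457/109, 644/109) → f = 6149/109
  (107/31, 209/31) → f = 1789/31

The binding constraints are 8p - 5q = 4 and p - 6q = -37.
Solving simultaneously gives p = 209/43, q = 300/43.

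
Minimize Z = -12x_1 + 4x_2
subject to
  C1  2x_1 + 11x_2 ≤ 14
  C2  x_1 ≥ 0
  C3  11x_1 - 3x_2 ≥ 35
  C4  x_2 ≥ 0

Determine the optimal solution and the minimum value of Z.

Extreme points and Z = -12x_1 + 4x_2:
  (427/127, 84/127) → Z = -4788/127
  (7, 0) → Z = -84
  (35/11, 0) → Z = -420/11

The optimum lies where 2x_1 + 11x_2 = 14 and x_2 = 0.
Solving simultaneously gives x_1 = 7, x_2 = 0.

x_1 = 7, x_2 = 0, minimum Z = -84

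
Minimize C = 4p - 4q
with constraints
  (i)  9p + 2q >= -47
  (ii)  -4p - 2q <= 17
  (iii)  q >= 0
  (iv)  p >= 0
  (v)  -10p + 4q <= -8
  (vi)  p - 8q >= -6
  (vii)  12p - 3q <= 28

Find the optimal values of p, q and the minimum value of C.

p = 22/19, q = 17/19, minimum C = 20/19

Extreme points and C = 4p - 4q:
  (4/5, 0) → C = 16/5
  (7/3, 0) → C = 28/3
  (22/19, 17/19) → C = 20/19
  (242/93, 100/93) → C = 568/93

At the optimal vertex, -10p + 4q = -8 and p - 8q = -6.
Solving simultaneously gives p = 22/19, q = 17/19.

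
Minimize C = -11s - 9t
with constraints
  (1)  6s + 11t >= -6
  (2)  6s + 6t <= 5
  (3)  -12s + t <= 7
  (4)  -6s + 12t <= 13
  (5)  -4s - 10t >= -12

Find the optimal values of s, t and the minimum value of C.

s = 91/30, t = -11/5, minimum C = -407/30

Extreme points and C = -11s - 9t:
  (91/30, -11/5) → C = -407/30
  (-83/138, -5/23) → C = 1183/138
  (-1/6, 1) → C = -43/6
  (-71/138, 19/23) → C = -245/138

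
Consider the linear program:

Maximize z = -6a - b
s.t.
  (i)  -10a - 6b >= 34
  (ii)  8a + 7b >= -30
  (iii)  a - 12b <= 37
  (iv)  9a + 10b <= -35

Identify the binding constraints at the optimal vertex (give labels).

Extreme points and z = -6a - b:
  (-29/11, -14/11) → z = 188/11
  (-65/23, -22/23) → z = 412/23
  (-55/17, -10/17) → z = 20

The maximum is at (-55/17, -10/17). Substituting into each constraint, equality holds for (ii) and (iv); the remaining constraints have slack.

(ii) and (iv)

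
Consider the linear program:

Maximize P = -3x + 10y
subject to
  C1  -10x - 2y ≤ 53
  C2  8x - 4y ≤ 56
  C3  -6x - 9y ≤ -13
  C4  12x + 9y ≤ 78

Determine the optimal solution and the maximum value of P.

x = -211/22, y = 236/11, maximum P = 5353/22

Extreme points and P = -3x + 10y:
  (-503/78, 224/39) → P = 5989/78
  (-211/22, 236/11) → P = 5353/22
  (139/24, -29/12) → P = -997/24
  (34/5, -2/5) → P = -122/5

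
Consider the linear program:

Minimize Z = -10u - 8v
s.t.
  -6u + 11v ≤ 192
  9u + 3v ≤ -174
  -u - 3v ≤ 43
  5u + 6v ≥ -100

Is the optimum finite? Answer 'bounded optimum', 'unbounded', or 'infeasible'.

Vertices and Z = -10u - 8v:
  (-830/39, 76/13) → Z = 6476/39
  (-2252/91, 360/91) → Z = 19640/91
  (-248/13, -10/13) → Z = 2560/13
The feasible region has finitely many vertices and no improving ray; the minimum is 6476/39 at (-830/39, 76/13).

bounded optimum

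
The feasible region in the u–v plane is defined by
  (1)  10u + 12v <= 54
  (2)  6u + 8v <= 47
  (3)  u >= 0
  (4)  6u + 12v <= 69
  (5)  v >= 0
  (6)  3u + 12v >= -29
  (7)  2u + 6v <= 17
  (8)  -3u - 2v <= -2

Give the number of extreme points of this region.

5

Pairwise boundary intersections that survive every other constraint:
  (27/5, 0)
  (10/3, 31/18)
  (0, 17/6)
  (0, 1)
  (2/3, 0)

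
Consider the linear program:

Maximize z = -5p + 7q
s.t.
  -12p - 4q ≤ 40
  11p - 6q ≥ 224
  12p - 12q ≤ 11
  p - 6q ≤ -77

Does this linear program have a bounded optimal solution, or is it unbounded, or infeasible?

From the feasible point (437/10, 2567/60), moving in the direction (6, 11) keeps every constraint satisfied while z increases without bound.

unbounded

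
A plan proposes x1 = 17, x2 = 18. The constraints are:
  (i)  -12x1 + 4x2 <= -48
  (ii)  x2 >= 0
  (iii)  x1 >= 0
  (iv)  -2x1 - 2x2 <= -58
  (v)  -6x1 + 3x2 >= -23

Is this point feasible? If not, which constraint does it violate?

Constraint (v): -6x1 + 3x2 = -48, which is not ≥ -23. All other constraints are satisfied.

not feasible — violates (v)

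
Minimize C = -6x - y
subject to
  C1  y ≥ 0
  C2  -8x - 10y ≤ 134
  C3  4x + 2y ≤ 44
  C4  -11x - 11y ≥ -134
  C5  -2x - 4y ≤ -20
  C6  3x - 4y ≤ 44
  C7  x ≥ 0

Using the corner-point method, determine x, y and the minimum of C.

At the optimal vertex, y = 0 and 4x + 2y = 44.
Solving simultaneously gives x = 11, y = 0.

x = 11, y = 0, minimum C = -66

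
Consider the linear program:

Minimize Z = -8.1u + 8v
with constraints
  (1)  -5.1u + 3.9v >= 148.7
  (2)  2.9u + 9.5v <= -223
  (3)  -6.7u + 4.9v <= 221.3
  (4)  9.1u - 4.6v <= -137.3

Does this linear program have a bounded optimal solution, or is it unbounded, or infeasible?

Vertices and Z = -8.1u + 8v:
  (-228235/5976, -70607/5976) → Z = 2567695/11952
  (-6722/57, -6617/57) → Z = 7561/285
  (-319505/7786, -85233/7786) → Z = 3812253/15572
The feasible region has finitely many vertices and no improving ray; the minimum is 7561/285 at (-6722/57, -6617/57).

bounded optimum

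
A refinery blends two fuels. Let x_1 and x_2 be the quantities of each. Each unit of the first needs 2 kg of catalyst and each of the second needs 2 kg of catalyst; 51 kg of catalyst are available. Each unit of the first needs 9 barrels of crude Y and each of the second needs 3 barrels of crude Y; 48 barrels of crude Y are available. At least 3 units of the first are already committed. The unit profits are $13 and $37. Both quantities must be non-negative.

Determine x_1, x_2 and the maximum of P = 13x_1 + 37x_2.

Extreme points and P = 13x_1 + 37x_2:
  (16/3, 0) → P = 208/3
  (3, 0) → P = 39
  (3, 7) → P = 298

At the optimal vertex, 9x_1 + 3x_2 = 48 and x_1 = 3.
Solving simultaneously gives x_1 = 3, x_2 = 7.

x_1 = 3, x_2 = 7, maximum P = 298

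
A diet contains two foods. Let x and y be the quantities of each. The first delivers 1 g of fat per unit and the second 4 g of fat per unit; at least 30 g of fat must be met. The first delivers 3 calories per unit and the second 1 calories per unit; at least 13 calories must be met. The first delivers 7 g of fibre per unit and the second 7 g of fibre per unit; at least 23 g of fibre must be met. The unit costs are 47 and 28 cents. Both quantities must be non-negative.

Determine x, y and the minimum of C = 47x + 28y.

Feasible corners and C = 47x + 28y:
  (0, 13) → C = 364
  (30, 0) → C = 1410
  (2, 7) → C = 290
The feasible region is unbounded (it extends along (0, 1), (1, 0)), but C strictly increases along every unbounded feasible direction, so there is no improving ray and the minimum is attained at a vertex.

x = 2, y = 7, minimum C = 290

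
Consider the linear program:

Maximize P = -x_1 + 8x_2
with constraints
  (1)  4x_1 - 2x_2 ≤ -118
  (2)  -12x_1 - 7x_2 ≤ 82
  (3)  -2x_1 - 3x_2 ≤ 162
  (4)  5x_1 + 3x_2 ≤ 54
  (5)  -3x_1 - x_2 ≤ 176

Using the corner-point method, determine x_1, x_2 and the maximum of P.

x_1 = -291/2, x_2 = 521/2, maximum P = 4459/2

Extreme points and P = -x_1 + 8x_2:
  (-495/26, 272/13) → P = 4847/26
  (-123/11, 403/11) → P = 3347/11
  (-1150/9, 622/3) → P = 16078/9
  (-291/2, 521/2) → P = 4459/2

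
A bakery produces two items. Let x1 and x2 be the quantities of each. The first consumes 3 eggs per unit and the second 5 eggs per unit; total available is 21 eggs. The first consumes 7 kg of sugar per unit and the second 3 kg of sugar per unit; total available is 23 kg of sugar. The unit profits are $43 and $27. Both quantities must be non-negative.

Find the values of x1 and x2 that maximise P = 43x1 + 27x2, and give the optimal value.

x1 = 2, x2 = 3, maximum P = 167

At the optimal vertex, 3x1 + 5x2 = 21 and 7x1 + 3x2 = 23.
Solving simultaneously gives x1 = 2, x2 = 3.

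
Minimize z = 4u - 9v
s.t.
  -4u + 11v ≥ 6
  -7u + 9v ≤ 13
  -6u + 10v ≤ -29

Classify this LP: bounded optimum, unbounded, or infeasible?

From the feasible point (379/26, 76/13), moving in the direction (10, 6) keeps every constraint satisfied while z decreases without bound.

unbounded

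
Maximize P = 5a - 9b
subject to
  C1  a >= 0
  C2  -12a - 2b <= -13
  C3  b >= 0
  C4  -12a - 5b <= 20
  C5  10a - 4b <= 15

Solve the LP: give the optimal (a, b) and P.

a = 3/2, b = 0, maximum P = 15/2

Corner points and P = 5a - 9b:
  (0, 13/2) → P = -117/2
  (13/12, 0) → P = 65/12
  (3/2, 0) → P = 15/2
The feasible region is unbounded (it extends along (0, 1), (2, 5)), but P strictly decreases along every unbounded feasible direction, so there is no improving ray and the maximum is attained at a vertex.

The optimum lies where b = 0 and 10a - 4b = 15.
Solving simultaneously gives a = 3/2, b = 0.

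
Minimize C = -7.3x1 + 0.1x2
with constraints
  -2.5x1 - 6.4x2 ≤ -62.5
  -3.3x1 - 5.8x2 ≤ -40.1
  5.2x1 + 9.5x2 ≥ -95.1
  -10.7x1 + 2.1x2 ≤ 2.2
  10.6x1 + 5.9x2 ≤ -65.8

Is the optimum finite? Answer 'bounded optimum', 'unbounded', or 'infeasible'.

infeasible

The boundaries -2.5x1 - 6.4x2 = -62.5 and -3.3x1 - 5.8x2 = -40.1 meet at (-5293/331, 5300/331), but that point violates -10.7x1 + 2.1x2 ≤ 2.2. Every candidate vertex is excluded by some other constraint, so the feasible region is empty.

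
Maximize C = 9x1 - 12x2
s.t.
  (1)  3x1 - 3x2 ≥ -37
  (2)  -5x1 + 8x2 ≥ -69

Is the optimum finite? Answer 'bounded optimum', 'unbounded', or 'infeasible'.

From the feasible point (-503/9, -392/9), moving in the direction (8, 5) keeps every constraint satisfied while C increases without bound.

unbounded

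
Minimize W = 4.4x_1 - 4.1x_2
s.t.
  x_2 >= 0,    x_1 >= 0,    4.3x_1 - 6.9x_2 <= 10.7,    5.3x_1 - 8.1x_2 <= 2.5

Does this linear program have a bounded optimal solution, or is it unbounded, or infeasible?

unbounded

From the feasible point (0, 0), moving in the direction (0, 1) keeps every constraint satisfied while W decreases without bound.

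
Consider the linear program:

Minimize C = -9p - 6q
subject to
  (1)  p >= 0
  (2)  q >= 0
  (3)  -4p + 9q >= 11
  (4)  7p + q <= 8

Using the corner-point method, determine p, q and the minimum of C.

Corner points and C = -9p - 6q:
  (0, 11/9) → C = -22/3
  (0, 8) → C = -48
  (61/67, 109/67) → C = -1203/67

p = 0, q = 8, minimum C = -48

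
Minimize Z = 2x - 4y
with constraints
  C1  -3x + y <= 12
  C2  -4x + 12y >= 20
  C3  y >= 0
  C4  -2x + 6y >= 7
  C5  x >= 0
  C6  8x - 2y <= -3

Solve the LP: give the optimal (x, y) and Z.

x = 21/2, y = 87/2, minimum Z = -153

Corner points and Z = 2x - 4y:
  (0, 12) → Z = -48
  (21/2, 87/2) → Z = -153
  (0, 5/3) → Z = -20/3
  (1/22, 37/22) → Z = -73/11

The binding constraints are -3x + y = 12 and 8x - 2y = -3.
Solving simultaneously gives x = 21/2, y = 87/2.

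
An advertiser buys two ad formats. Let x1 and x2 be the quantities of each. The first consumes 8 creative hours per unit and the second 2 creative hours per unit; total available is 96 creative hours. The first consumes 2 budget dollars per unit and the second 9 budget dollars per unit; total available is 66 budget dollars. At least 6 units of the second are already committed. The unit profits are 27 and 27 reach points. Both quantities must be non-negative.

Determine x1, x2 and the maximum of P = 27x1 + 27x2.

x1 = 6, x2 = 6, maximum P = 324

Vertices and P = 27x1 + 27x2:
  (0, 22/3) → P = 198
  (0, 6) → P = 162
  (6, 6) → P = 324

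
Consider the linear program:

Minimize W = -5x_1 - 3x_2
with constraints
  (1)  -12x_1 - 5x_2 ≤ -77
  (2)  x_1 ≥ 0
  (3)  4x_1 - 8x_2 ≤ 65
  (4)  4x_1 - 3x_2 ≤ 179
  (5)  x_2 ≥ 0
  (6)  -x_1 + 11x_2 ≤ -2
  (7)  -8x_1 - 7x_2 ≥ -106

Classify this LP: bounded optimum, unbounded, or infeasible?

Vertices and W = -5x_1 - 3x_2:
  (77/12, 0) → W = -385/12
  (857/137, 53/137) → W = -4444/137
  (53/4, 0) → W = -265/4
  (236/19, 18/19) → W = -1234/19
The feasible region has finitely many vertices and no improving ray; the minimum is -265/4 at (53/4, 0).

bounded optimum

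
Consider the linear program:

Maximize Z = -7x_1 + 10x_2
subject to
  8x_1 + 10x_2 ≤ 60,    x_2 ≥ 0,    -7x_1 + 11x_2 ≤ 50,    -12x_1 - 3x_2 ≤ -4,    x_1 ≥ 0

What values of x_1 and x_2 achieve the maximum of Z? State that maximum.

x_1 = 0, x_2 = 50/11, maximum Z = 500/11

Feasible corners and Z = -7x_1 + 10x_2:
  (15/2, 0) → Z = -105/2
  (80/79, 410/79) → Z = 3540/79
  (1/3, 0) → Z = -7/3
  (0, 50/11) → Z = 500/11
  (0, 4/3) → Z = 40/3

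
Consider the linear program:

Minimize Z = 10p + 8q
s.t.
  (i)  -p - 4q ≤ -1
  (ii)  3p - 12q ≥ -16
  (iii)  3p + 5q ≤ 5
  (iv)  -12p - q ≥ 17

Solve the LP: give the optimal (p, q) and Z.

p = -13/6, q = 19/24, minimum Z = -46/3

The binding constraints are -p - 4q = -1 and 3p - 12q = -16.
Solving simultaneously gives p = -13/6, q = 19/24.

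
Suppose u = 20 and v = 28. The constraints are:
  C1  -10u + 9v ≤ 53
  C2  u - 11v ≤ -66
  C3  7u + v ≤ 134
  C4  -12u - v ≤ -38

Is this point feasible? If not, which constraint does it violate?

Constraint C3: 7u + v = 168, which is not ≤ 134. All other constraints are satisfied.

not feasible — violates C3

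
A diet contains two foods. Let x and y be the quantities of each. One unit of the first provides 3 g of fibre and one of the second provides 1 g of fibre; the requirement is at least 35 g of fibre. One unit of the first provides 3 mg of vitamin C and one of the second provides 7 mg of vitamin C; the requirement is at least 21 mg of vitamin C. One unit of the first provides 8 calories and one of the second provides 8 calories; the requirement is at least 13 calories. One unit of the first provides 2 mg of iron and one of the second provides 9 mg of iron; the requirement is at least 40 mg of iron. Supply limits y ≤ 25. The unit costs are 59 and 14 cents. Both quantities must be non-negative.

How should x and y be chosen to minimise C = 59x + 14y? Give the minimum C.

Corner points and C = 59x + 14y:
  (20, 0) → C = 1180
  (11, 2) → C = 677
  (10/3, 25) → C = 1640/3
The feasible region is unbounded (it extends along (1, 0)), but C strictly increases along every unbounded feasible direction, so there is no improving ray and the minimum is attained at a vertex.

x = 10/3, y = 25, minimum C = 1640/3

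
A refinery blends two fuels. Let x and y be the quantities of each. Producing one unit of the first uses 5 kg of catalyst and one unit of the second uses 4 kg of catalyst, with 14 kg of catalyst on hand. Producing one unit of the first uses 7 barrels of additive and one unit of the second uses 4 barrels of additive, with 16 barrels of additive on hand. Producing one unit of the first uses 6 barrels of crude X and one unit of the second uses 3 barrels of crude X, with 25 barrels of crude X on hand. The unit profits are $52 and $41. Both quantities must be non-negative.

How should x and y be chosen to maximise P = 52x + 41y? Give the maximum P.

x = 1, y = 9/4, maximum P = 577/4

Vertices and P = 52x + 41y:
  (0, 0) → P = 0
  (0, 7/2) → P = 287/2
  (16/7, 0) → P = 832/7
  (1, 9/4) → P = 577/4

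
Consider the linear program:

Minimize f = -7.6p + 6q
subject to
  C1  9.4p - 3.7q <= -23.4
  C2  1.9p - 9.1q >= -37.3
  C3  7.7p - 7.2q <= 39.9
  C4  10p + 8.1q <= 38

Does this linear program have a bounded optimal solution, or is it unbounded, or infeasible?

Feasible corners and f = -7.6p + 6q:
  (-7493/7851, 30616/7851) → f = 1203214/39255
  (-31611/3919, -55524/3919) → f = -464502/19595
The feasible region has finitely many vertices and no improving ray; the minimum is -464502/19595 at (-31611/3919, -55524/3919).

bounded optimum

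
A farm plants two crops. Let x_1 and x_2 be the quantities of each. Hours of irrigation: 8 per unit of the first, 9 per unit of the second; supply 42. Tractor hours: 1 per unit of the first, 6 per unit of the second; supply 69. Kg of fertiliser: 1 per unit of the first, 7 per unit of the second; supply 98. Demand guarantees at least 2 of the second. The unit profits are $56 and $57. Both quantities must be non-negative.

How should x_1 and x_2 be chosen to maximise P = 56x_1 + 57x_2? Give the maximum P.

x_1 = 3, x_2 = 2, maximum P = 282

Feasible corners and P = 56x_1 + 57x_2:
  (0, 14/3) → P = 266
  (0, 2) → P = 114
  (3, 2) → P = 282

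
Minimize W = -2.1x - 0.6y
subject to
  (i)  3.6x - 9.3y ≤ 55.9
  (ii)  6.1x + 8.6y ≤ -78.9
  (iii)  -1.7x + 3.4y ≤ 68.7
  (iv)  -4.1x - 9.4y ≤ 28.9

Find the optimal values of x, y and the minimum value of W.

Feasible corners and W = -2.1x - 0.6y:
  (-21477/884, 14247/1768) → W = 102069/2210
  (-67/3, 20/3) → W = 429/10
  (-1691/68, 1057/136) → W = 1617/34

The optimum lies where 6.1x + 8.6y = -78.9 and -4.1x - 9.4y = 28.9.
Solving simultaneously gives x = -67/3, y = 20/3.

x = -67/3, y = 20/3, minimum W = 429/10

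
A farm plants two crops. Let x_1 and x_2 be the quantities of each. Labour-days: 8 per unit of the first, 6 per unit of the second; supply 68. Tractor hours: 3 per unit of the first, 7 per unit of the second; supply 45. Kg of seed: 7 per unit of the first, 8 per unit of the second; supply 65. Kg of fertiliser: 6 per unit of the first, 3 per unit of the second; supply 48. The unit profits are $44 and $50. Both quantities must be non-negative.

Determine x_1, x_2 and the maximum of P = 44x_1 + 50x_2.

x_1 = 7, x_2 = 2, maximum P = 408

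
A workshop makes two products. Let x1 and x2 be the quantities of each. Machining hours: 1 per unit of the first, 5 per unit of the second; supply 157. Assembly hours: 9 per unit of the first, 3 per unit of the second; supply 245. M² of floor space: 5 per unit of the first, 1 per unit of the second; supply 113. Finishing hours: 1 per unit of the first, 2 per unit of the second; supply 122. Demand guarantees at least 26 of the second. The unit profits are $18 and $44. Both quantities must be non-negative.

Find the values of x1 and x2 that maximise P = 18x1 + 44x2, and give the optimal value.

x1 = 17, x2 = 28, maximum P = 1538

Feasible corners and P = 18x1 + 44x2:
  (0, 157/5) → P = 6908/5
  (0, 26) → P = 1144
  (17, 28) → P = 1538
  (87/5, 26) → P = 7286/5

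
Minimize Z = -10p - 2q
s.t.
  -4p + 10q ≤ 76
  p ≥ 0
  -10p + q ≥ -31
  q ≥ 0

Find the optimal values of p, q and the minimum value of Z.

p = 193/48, q = 221/24, minimum Z = -469/8

Corner points and Z = -10p - 2q:
  (0, 38/5) → Z = -76/5
  (193/48, 221/24) → Z = -469/8
  (0, 0) → Z = 0
  (31/10, 0) → Z = -31

The optimum lies where -4p + 10q = 76 and -10p + q = -31.
Solving simultaneously gives p = 193/48, q = 221/24.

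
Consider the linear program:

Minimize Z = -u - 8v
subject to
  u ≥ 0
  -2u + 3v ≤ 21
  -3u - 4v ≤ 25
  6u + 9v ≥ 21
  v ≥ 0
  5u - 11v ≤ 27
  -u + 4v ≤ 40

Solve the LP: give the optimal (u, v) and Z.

u = 548/9, v = 227/9, minimum Z = -788/3

At the optimal vertex, 5u - 11v = 27 and -u + 4v = 40.
Solving simultaneously gives u = 548/9, v = 227/9.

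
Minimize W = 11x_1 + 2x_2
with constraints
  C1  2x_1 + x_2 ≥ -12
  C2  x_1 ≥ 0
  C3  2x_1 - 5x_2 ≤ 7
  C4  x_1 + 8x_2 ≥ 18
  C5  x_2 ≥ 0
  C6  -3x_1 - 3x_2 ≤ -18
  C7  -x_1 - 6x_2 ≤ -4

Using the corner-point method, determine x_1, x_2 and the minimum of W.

Corner points and W = 11x_1 + 2x_2:
  (0, 6) → W = 12
  (146/21, 29/21) → W = 1664/21
  (30/7, 12/7) → W = 354/7
The feasible region is unbounded (it extends along (0, 1), (5, 2)), but W strictly increases along every unbounded feasible direction, so there is no improving ray and the minimum is attained at a vertex.

x_1 = 0, x_2 = 6, minimum W = 12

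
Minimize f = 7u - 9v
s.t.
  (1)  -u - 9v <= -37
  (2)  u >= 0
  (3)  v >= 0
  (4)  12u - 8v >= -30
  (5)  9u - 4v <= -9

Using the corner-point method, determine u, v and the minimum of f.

u = 2, v = 27/4, minimum f = -187/4

Feasible corners and f = 7u - 9v:
  (13/58, 237/58) → f = -1021/29
  (67/85, 342/85) → f = -2609/85
  (2, 27/4) → f = -187/4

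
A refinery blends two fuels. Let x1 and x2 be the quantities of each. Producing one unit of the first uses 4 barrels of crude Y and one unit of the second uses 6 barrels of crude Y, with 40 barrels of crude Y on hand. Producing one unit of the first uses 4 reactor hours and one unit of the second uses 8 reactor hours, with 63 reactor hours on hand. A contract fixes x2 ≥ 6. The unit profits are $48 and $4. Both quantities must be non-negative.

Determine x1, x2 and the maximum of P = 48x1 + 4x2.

x1 = 1, x2 = 6, maximum P = 72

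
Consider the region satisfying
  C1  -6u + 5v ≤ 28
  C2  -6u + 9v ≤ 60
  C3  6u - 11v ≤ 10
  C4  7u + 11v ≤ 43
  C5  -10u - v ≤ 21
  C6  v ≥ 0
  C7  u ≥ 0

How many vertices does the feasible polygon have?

4

The feasible vertices (each the meet of two boundaries and inside every other half-plane) are:
  (53/13, 188/143)
  (5/3, 0)
  (0, 43/11)
  (0, 0)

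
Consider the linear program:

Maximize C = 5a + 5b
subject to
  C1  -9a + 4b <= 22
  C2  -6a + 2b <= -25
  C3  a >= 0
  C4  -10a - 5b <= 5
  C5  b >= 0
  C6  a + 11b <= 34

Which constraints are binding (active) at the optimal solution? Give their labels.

C5 and C6

Extreme points and C = 5a + 5b:
  (25/6, 0) → C = 125/6
  (343/68, 179/68) → C = 1305/34
  (34, 0) → C = 170

The maximum is at (34, 0). Substituting into each constraint, equality holds for C5 and C6; the remaining constraints have slack.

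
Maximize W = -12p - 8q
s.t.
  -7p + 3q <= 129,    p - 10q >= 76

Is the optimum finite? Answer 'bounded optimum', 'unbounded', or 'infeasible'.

unbounded

From the feasible point (-1518/67, -661/67), moving in the direction (-3, -7) keeps every constraint satisfied while W increases without bound.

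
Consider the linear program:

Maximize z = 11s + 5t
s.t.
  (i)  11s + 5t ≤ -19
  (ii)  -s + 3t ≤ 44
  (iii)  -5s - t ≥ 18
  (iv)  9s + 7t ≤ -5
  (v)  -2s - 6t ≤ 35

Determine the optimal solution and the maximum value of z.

s = -121/26, t = 137/26, maximum z = -323/13

Extreme points and z = 11s + 5t:
  (-19/2, 23/2) → z = -47
  (-123/4, 53/12) → z = -1897/6
  (-121/26, 137/26) → z = -323/13
  (-73/28, -139/28) → z = -107/2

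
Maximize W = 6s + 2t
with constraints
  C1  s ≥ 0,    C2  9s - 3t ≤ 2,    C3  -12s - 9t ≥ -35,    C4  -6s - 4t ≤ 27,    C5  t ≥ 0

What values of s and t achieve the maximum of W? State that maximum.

s = 41/39, t = 97/39, maximum W = 440/39

Corner points and W = 6s + 2t:
  (0, 35/9) → W = 70/9
  (0, 0) → W = 0
  (41/39, 97/39) → W = 440/39
  (2/9, 0) → W = 4/3

The optimum lies where 9s - 3t = 2 and -12s - 9t = -35.
Solving simultaneously gives s = 41/39, t = 97/39.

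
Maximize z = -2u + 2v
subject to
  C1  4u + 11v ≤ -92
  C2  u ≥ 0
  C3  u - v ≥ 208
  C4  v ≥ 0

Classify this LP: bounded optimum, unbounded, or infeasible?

The boundaries 4u + 11v = -92 and u - v = 208 meet at (732/5, -308/5), but that point violates v ≥ 0. Every candidate vertex is excluded by some other constraint, so the feasible region is empty.

infeasible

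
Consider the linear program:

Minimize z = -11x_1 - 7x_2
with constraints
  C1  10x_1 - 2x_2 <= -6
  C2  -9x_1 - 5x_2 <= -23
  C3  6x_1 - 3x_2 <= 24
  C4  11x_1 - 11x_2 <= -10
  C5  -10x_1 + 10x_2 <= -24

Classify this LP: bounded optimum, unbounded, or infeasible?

infeasible

Constraints 11x_1 - 11x_2 ≤ -10 and -10x_1 + 10x_2 ≤ -24 have parallel boundaries but demand opposite sides — no point can satisfy both, so the region is empty.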